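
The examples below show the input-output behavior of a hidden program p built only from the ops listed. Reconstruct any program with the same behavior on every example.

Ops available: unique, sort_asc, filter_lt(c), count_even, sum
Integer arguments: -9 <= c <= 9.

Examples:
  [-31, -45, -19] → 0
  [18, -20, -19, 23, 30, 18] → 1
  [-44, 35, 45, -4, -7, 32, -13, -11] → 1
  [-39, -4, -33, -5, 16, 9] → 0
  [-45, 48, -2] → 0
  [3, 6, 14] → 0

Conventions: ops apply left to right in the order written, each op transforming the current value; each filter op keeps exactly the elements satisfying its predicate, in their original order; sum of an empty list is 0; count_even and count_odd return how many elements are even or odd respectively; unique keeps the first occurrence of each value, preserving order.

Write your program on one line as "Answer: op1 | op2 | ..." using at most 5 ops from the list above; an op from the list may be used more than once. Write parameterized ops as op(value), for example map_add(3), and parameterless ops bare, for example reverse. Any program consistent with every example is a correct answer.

unique | filter_lt(1) | filter_lt(-9) | count_even

Check, running the answer program on each example:
  [-31, -45, -19] -> [-31, -45, -19] -> [-31, -45, -19] -> [-31, -45, -19] -> 0
  [18, -20, -19, 23, 30, 18] -> [18, -20, -19, 23, 30] -> [-20, -19] -> [-20, -19] -> 1
  [-44, 35, 45, -4, -7, 32, -13, -11] -> [-44, 35, 45, -4, -7, 32, -13, -11] -> [-44, -4, -7, -13, -11] -> [-44, -13, -11] -> 1
  [-39, -4, -33, -5, 16, 9] -> [-39, -4, -33, -5, 16, 9] -> [-39, -4, -33, -5] -> [-39, -33] -> 0
  [-45, 48, -2] -> [-45, 48, -2] -> [-45, -2] -> [-45] -> 0
  [3, 6, 14] -> [3, 6, 14] -> [] -> [] -> 0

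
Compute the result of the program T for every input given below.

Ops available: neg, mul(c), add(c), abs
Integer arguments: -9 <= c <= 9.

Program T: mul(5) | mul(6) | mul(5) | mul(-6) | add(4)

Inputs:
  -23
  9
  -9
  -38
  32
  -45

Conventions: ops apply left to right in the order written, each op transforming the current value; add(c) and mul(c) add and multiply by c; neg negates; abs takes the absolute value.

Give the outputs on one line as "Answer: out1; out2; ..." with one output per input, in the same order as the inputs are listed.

Execution, op by op:
  -23 -> -115 -> -690 -> -3450 -> 20700 -> 20704
  9 -> 45 -> 270 -> 1350 -> -8100 -> -8096
  -9 -> -45 -> -270 -> -1350 -> 8100 -> 8104
  -38 -> -190 -> -1140 -> -5700 -> 34200 -> 34204
  32 -> 160 -> 960 -> 4800 -> -28800 -> -28796
  -45 -> -225 -> -1350 -> -6750 -> 40500 -> 40504

20704; -8096; 8104; 34204; -28796; 40504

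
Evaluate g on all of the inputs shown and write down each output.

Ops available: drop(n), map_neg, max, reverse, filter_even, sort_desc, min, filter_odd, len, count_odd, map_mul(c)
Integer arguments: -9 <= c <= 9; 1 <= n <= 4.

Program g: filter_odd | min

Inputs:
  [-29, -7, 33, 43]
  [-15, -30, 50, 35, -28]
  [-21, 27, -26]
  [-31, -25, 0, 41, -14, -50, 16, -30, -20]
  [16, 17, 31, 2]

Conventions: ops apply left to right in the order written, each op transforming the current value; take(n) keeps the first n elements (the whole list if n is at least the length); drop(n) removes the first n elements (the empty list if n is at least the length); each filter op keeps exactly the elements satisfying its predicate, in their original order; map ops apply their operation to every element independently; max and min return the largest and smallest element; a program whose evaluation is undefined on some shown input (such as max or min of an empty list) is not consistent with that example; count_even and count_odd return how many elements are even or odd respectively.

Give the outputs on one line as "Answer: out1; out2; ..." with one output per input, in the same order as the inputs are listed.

Execution, op by op:
  [-29, -7, 33, 43] -> [-29, -7, 33, 43] -> -29
  [-15, -30, 50, 35, -28] -> [-15, 35] -> -15
  [-21, 27, -26] -> [-21, 27] -> -21
  [-31, -25, 0, 41, -14, -50, 16, -30, -20] -> [-31, -25, 41] -> -31
  [16, 17, 31, 2] -> [17, 31] -> 17

-29; -15; -21; -31; 17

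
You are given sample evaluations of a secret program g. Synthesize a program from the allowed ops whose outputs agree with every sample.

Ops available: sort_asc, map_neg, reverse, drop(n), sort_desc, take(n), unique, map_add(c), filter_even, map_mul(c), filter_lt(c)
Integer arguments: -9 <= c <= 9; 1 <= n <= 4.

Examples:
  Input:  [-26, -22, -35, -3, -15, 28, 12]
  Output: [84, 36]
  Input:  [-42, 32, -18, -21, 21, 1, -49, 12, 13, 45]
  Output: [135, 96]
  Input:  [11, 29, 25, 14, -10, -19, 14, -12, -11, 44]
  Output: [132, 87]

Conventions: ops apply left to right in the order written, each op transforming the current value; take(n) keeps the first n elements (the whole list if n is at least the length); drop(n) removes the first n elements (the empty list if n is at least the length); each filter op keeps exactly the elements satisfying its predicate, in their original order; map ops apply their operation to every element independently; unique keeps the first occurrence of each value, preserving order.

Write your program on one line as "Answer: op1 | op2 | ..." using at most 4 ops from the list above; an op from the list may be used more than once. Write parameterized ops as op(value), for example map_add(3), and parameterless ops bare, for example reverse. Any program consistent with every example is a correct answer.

sort_desc | take(2) | map_mul(3)

Check, running the answer program on each example:
  [-26, -22, -35, -3, -15, 28, 12] -> [28, 12, -3, -15, -22, -26, -35] -> [28, 12] -> [84, 36]
  [-42, 32, -18, -21, 21, 1, -49, 12, 13, 45] -> [45, 32, 21, 13, 12, 1, -18, -21, -42, -49] -> [45, 32] -> [135, 96]
  [11, 29, 25, 14, -10, -19, 14, -12, -11, 44] -> [44, 29, 25, 14, 14, 11, -10, -11, -12, -19] -> [44, 29] -> [132, 87]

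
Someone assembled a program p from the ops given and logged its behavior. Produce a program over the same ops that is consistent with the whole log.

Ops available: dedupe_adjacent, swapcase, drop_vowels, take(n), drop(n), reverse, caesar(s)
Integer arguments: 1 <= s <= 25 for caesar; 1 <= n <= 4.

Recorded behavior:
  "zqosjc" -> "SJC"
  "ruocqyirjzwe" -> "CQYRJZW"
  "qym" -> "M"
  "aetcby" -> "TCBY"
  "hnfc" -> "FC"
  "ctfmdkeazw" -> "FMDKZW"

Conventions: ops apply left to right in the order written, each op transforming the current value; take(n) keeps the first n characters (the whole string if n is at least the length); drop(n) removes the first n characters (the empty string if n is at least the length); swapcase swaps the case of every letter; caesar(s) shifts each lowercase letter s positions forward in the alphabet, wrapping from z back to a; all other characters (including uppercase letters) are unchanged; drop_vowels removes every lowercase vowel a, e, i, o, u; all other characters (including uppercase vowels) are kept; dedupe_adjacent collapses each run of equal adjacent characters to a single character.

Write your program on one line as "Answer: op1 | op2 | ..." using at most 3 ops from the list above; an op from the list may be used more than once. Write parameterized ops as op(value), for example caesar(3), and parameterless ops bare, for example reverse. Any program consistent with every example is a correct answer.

drop(2) | drop_vowels | swapcase

Check, running the answer program on each example:
  "zqosjc" -> "osjc" -> "sjc" -> "SJC"
  "ruocqyirjzwe" -> "ocqyirjzwe" -> "cqyrjzw" -> "CQYRJZW"
  "qym" -> "m" -> "m" -> "M"
  "aetcby" -> "tcby" -> "tcby" -> "TCBY"
  "hnfc" -> "fc" -> "fc" -> "FC"
  "ctfmdkeazw" -> "fmdkeazw" -> "fmdkzw" -> "FMDKZW"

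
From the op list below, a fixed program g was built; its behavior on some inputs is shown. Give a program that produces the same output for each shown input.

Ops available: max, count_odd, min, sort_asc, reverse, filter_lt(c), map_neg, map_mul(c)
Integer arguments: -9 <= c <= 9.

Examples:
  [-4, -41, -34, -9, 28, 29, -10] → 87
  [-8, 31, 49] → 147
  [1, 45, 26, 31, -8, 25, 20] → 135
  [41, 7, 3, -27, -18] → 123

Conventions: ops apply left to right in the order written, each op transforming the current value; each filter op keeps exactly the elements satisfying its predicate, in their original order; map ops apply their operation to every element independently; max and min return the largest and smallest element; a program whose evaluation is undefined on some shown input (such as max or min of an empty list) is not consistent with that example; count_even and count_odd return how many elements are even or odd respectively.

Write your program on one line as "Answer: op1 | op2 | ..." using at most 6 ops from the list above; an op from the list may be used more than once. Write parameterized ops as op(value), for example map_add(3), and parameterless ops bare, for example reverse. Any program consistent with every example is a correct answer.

sort_asc | map_mul(3) | map_neg | reverse | map_neg | max

Check, running the answer program on each example:
  [-4, -41, -34, -9, 28, 29, -10] -> [-41, -34, -10, -9, -4, 28, 29] -> [-123, -102, -30, -27, -12, 84, 87] -> [123, 102, 30, 27, 12, -84, -87] -> [-87, -84, 12, 27, 30, 102, 123] -> [87, 84, -12, -27, -30, -102, -123] -> 87
  [-8, 31, 49] -> [-8, 31, 49] -> [-24, 93, 147] -> [24, -93, -147] -> [-147, -93, 24] -> [147, 93, -24] -> 147
  [1, 45, 26, 31, -8, 25, 20] -> [-8, 1, 20, 25, 26, 31, 45] -> [-24, 3, 60, 75, 78, 93, 135] -> [24, -3, -60, -75, -78, -93, -135] -> [-135, -93, -78, -75, -60, -3, 24] -> [135, 93, 78, 75, 60, 3, -24] -> 135
  [41, 7, 3, -27, -18] -> [-27, -18, 3, 7, 41] -> [-81, -54, 9, 21, 123] -> [81, 54, -9, -21, -123] -> [-123, -21, -9, 54, 81] -> [123, 21, 9, -54, -81] -> 123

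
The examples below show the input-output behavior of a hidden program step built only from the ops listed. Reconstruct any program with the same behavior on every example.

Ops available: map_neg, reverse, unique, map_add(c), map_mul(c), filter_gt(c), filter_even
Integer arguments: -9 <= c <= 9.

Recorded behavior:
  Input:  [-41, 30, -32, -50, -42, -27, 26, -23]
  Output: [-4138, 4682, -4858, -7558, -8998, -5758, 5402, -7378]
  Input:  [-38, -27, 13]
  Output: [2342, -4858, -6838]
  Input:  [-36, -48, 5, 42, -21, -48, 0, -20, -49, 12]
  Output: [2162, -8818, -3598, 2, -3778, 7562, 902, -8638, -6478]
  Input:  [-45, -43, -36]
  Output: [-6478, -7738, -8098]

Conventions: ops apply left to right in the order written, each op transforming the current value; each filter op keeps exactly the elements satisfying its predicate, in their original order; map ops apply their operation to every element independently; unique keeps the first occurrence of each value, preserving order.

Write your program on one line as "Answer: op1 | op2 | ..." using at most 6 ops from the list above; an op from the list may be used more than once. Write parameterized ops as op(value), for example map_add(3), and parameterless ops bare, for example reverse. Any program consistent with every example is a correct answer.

map_mul(5) | map_mul(9) | unique | map_mul(4) | map_add(2) | reverse

Check, running the answer program on each example:
  [-41, 30, -32, -50, -42, -27, 26, -23] -> [-205, 150, -160, -250, -210, -135, 130, -115] -> [-1845, 1350, -1440, -2250, -1890, -1215, 1170, -1035] -> [-1845, 1350, -1440, -2250, -1890, -1215, 1170, -1035] -> [-7380, 5400, -5760, -9000, -7560, -4860, 4680, -4140] -> [-7378, 5402, -5758, -8998, -7558, -4858, 4682, -4138] -> [-4138, 4682, -4858, -7558, -8998, -5758, 5402, -7378]
  [-38, -27, 13] -> [-190, -135, 65] -> [-1710, -1215, 585] -> [-1710, -1215, 585] -> [-6840, -4860, 2340] -> [-6838, -4858, 2342] -> [2342, -4858, -6838]
  [-36, -48, 5, 42, -21, -48, 0, -20, -49, 12] -> [-180, -240, 25, 210, -105, -240, 0, -100, -245, 60] -> [-1620, -2160, 225, 1890, -945, -2160, 0, -900, -2205, 540] -> [-1620, -2160, 225, 1890, -945, 0, -900, -2205, 540] -> [-6480, -8640, 900, 7560, -3780, 0, -3600, -8820, 2160] -> [-6478, -8638, 902, 7562, -3778, 2, -3598, -8818, 2162] -> [2162, -8818, -3598, 2, -3778, 7562, 902, -8638, -6478]
  [-45, -43, -36] -> [-225, -215, -180] -> [-2025, -1935, -1620] -> [-2025, -1935, -1620] -> [-8100, -7740, -6480] -> [-8098, -7738, -6478] -> [-6478, -7738, -8098]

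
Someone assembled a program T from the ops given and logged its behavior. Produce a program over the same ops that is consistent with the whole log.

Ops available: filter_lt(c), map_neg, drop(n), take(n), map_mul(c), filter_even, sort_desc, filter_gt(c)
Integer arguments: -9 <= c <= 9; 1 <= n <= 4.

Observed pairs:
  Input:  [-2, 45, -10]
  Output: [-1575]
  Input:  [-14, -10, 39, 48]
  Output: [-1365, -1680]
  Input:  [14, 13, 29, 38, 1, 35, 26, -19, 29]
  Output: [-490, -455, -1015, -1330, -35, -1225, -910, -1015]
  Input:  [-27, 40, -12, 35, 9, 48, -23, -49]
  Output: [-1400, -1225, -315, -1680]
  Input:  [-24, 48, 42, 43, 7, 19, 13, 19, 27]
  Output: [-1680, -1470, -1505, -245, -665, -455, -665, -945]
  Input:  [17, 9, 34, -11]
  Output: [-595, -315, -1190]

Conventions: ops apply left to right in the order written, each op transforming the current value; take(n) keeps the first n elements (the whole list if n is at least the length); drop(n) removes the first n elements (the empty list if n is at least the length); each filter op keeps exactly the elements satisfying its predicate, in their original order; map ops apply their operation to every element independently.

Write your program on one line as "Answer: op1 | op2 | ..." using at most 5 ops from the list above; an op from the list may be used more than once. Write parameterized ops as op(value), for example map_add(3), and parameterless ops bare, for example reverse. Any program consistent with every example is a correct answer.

map_mul(-1) | map_mul(5) | map_mul(7) | filter_lt(-5)

Check, running the answer program on each example:
  [-2, 45, -10] -> [2, -45, 10] -> [10, -225, 50] -> [70, -1575, 350] -> [-1575]
  [-14, -10, 39, 48] -> [14, 10, -39, -48] -> [70, 50, -195, -240] -> [490, 350, -1365, -1680] -> [-1365, -1680]
  [14, 13, 29, 38, 1, 35, 26, -19, 29] -> [-14, -13, -29, -38, -1, -35, -26, 19, -29] -> [-70, -65, -145, -190, -5, -175, -130, 95, -145] -> [-490, -455, -1015, -1330, -35, -1225, -910, 665, -1015] -> [-490, -455, -1015, -1330, -35, -1225, -910, -1015]
  [-27, 40, -12, 35, 9, 48, -23, -49] -> [27, -40, 12, -35, -9, -48, 23, 49] -> [135, -200, 60, -175, -45, -240, 115, 245] -> [945, -1400, 420, -1225, -315, -1680, 805, 1715] -> [-1400, -1225, -315, -1680]
  [-24, 48, 42, 43, 7, 19, 13, 19, 27] -> [24, -48, -42, -43, -7, -19, -13, -19, -27] -> [120, -240, -210, -215, -35, -95, -65, -95, -135] -> [840, -1680, -1470, -1505, -245, -665, -455, -665, -945] -> [-1680, -1470, -1505, -245, -665, -455, -665, -945]
  [17, 9, 34, -11] -> [-17, -9, -34, 11] -> [-85, -45, -170, 55] -> [-595, -315, -1190, 385] -> [-595, -315, -1190]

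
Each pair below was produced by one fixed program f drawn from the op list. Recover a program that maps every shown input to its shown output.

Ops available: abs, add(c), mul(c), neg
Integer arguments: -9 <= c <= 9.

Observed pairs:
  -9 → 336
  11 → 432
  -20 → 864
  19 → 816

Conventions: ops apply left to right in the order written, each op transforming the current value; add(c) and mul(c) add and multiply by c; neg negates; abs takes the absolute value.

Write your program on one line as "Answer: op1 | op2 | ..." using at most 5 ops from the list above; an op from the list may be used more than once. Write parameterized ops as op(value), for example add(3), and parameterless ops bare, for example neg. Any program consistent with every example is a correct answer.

abs | add(-2) | mul(-8) | abs | mul(6)

Check, running the answer program on each example:
  -9 -> 9 -> 7 -> -56 -> 56 -> 336
  11 -> 11 -> 9 -> -72 -> 72 -> 432
  -20 -> 20 -> 18 -> -144 -> 144 -> 864
  19 -> 19 -> 17 -> -136 -> 136 -> 816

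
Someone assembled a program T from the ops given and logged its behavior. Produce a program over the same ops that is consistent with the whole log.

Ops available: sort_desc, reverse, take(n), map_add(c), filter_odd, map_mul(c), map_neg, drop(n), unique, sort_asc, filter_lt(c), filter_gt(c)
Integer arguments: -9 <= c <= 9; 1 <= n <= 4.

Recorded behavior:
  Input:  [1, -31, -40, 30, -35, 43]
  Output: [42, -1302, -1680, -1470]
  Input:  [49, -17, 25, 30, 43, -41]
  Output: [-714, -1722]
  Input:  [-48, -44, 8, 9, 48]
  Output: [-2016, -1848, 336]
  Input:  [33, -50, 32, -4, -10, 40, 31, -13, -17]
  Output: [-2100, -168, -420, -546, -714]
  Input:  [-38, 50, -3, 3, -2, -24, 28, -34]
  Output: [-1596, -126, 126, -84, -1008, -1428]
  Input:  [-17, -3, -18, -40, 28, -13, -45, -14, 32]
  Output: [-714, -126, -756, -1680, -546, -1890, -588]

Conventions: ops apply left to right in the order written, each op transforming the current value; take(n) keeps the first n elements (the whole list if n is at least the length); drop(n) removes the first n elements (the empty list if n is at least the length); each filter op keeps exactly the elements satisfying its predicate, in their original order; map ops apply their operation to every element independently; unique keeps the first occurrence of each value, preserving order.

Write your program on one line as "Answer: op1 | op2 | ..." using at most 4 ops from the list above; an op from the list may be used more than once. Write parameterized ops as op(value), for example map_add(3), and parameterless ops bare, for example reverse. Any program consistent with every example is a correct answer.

filter_lt(9) | map_neg | map_mul(6) | map_mul(-7)

Check, running the answer program on each example:
  [1, -31, -40, 30, -35, 43] -> [1, -31, -40, -35] -> [-1, 31, 40, 35] -> [-6, 186, 240, 210] -> [42, -1302, -1680, -1470]
  [49, -17, 25, 30, 43, -41] -> [-17, -41] -> [17, 41] -> [102, 246] -> [-714, -1722]
  [-48, -44, 8, 9, 48] -> [-48, -44, 8] -> [48, 44, -8] -> [288, 264, -48] -> [-2016, -1848, 336]
  [33, -50, 32, -4, -10, 40, 31, -13, -17] -> [-50, -4, -10, -13, -17] -> [50, 4, 10, 13, 17] -> [300, 24, 60, 78, 102] -> [-2100, -168, -420, -546, -714]
  [-38, 50, -3, 3, -2, -24, 28, -34] -> [-38, -3, 3, -2, -24, -34] -> [38, 3, -3, 2, 24, 34] -> [228, 18, -18, 12, 144, 204] -> [-1596, -126, 126, -84, -1008, -1428]
  [-17, -3, -18, -40, 28, -13, -45, -14, 32] -> [-17, -3, -18, -40, -13, -45, -14] -> [17, 3, 18, 40, 13, 45, 14] -> [102, 18, 108, 240, 78, 270, 84] -> [-714, -126, -756, -1680, -546, -1890, -588]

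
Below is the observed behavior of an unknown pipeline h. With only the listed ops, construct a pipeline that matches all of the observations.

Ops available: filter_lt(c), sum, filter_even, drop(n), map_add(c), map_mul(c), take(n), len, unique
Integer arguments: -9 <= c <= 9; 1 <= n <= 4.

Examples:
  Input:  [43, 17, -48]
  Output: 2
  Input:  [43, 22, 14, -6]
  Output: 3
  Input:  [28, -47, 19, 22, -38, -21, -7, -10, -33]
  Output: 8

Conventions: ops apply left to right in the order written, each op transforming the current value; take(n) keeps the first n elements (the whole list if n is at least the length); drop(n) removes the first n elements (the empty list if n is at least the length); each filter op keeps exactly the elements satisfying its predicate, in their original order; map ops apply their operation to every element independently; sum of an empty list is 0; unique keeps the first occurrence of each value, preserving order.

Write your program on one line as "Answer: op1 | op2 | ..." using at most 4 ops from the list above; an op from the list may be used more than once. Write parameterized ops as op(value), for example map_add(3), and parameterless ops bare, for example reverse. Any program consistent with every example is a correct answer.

drop(1) | map_mul(-4) | map_mul(9) | len

Check, running the answer program on each example:
  [43, 17, -48] -> [17, -48] -> [-68, 192] -> [-612, 1728] -> 2
  [43, 22, 14, -6] -> [22, 14, -6] -> [-88, -56, 24] -> [-792, -504, 216] -> 3
  [28, -47, 19, 22, -38, -21, -7, -10, -33] -> [-47, 19, 22, -38, -21, -7, -10, -33] -> [188, -76, -88, 152, 84, 28, 40, 132] -> [1692, -684, -792, 1368, 756, 252, 360, 1188] -> 8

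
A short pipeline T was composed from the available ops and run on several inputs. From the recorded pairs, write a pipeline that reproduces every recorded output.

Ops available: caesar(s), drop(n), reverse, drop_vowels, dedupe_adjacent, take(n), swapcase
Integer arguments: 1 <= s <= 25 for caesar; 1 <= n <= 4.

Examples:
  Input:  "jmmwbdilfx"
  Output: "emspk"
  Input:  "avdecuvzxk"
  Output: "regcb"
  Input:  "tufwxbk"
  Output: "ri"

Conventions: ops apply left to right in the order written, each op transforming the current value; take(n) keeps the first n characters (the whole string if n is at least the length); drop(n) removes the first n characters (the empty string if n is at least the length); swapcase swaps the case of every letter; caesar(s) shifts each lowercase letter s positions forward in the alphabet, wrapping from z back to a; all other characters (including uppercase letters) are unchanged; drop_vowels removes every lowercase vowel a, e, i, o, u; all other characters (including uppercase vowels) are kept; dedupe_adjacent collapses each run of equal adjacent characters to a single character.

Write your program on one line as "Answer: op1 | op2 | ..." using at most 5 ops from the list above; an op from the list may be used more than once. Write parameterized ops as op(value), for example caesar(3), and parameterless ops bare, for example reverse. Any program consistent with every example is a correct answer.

drop(4) | drop(1) | caesar(7) | reverse

Check, running the answer program on each example:
  "jmmwbdilfx" -> "bdilfx" -> "dilfx" -> "kpsme" -> "emspk"
  "avdecuvzxk" -> "cuvzxk" -> "uvzxk" -> "bcger" -> "regcb"
  "tufwxbk" -> "xbk" -> "bk" -> "ir" -> "ri"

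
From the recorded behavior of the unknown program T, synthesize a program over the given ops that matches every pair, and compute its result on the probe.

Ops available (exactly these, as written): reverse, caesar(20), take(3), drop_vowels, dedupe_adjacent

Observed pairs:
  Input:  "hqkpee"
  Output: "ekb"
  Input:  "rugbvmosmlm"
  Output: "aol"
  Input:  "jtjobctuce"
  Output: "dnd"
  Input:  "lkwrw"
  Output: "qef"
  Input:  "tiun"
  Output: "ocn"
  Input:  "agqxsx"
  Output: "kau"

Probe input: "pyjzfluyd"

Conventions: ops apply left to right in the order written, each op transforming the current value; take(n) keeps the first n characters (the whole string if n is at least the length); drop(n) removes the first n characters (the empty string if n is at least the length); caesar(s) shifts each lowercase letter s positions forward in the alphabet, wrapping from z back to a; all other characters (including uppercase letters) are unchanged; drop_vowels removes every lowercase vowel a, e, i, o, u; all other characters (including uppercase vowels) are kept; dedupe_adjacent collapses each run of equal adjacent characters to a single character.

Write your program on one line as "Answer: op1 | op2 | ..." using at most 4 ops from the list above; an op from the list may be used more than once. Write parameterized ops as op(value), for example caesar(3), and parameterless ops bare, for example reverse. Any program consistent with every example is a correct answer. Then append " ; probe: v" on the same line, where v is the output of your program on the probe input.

take(3) | caesar(20) | reverse ; probe: "dsj"

Check, running the answer program on each example:
  "hqkpee" -> "hqk" -> "bke" -> "ekb"
  "rugbvmosmlm" -> "rug" -> "loa" -> "aol"
  "jtjobctuce" -> "jtj" -> "dnd" -> "dnd"
  "lkwrw" -> "lkw" -> "feq" -> "qef"
  "tiun" -> "tiu" -> "nco" -> "ocn"
  "agqxsx" -> "agq" -> "uak" -> "kau"
  probe: "pyjzfluyd" -> "pyj" -> "jsd" -> "dsj"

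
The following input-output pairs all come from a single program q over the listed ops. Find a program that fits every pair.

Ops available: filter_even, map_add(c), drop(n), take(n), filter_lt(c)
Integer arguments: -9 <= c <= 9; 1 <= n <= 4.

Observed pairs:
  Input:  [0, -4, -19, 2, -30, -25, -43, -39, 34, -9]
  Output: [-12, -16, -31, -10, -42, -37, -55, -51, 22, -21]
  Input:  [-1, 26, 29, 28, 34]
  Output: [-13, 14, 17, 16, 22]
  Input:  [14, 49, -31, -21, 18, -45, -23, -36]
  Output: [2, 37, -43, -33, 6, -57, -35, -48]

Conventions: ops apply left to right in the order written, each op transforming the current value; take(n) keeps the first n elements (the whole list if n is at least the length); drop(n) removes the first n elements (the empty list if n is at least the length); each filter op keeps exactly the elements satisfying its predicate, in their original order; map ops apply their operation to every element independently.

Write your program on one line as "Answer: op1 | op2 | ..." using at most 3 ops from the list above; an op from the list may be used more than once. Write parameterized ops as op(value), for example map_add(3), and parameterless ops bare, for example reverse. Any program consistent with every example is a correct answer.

map_add(-1) | map_add(-4) | map_add(-7)

Check, running the answer program on each example:
  [0, -4, -19, 2, -30, -25, -43, -39, 34, -9] -> [-1, -5, -20, 1, -31, -26, -44, -40, 33, -10] -> [-5, -9, -24, -3, -35, -30, -48, -44, 29, -14] -> [-12, -16, -31, -10, -42, -37, -55, -51, 22, -21]
  [-1, 26, 29, 28, 34] -> [-2, 25, 28, 27, 33] -> [-6, 21, 24, 23, 29] -> [-13, 14, 17, 16, 22]
  [14, 49, -31, -21, 18, -45, -23, -36] -> [13, 48, -32, -22, 17, -46, -24, -37] -> [9, 44, -36, -26, 13, -50, -28, -41] -> [2, 37, -43, -33, 6, -57, -35, -48]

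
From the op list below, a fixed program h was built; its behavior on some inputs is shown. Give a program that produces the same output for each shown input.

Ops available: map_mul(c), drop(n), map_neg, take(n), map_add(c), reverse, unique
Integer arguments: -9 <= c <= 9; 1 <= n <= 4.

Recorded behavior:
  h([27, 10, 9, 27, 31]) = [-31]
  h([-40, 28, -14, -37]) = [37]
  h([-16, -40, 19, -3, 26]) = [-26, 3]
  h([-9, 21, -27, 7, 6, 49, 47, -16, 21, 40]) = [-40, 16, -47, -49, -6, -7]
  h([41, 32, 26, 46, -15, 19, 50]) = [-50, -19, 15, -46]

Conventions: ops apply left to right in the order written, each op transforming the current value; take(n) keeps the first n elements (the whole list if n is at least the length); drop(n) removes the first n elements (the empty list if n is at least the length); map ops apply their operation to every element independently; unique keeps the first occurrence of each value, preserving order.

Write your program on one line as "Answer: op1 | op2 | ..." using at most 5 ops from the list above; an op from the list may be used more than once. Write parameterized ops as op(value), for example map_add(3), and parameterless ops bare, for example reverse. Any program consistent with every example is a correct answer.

unique | map_neg | drop(3) | reverse

Check, running the answer program on each example:
  [27, 10, 9, 27, 31] -> [27, 10, 9, 31] -> [-27, -10, -9, -31] -> [-31] -> [-31]
  [-40, 28, -14, -37] -> [-40, 28, -14, -37] -> [40, -28, 14, 37] -> [37] -> [37]
  [-16, -40, 19, -3, 26] -> [-16, -40, 19, -3, 26] -> [16, 40, -19, 3, -26] -> [3, -26] -> [-26, 3]
  [-9, 21, -27, 7, 6, 49, 47, -16, 21, 40] -> [-9, 21, -27, 7, 6, 49, 47, -16, 40] -> [9, -21, 27, -7, -6, -49, -47, 16, -40] -> [-7, -6, -49, -47, 16, -40] -> [-40, 16, -47, -49, -6, -7]
  [41, 32, 26, 46, -15, 19, 50] -> [41, 32, 26, 46, -15, 19, 50] -> [-41, -32, -26, -46, 15, -19, -50] -> [-46, 15, -19, -50] -> [-50, -19, 15, -46]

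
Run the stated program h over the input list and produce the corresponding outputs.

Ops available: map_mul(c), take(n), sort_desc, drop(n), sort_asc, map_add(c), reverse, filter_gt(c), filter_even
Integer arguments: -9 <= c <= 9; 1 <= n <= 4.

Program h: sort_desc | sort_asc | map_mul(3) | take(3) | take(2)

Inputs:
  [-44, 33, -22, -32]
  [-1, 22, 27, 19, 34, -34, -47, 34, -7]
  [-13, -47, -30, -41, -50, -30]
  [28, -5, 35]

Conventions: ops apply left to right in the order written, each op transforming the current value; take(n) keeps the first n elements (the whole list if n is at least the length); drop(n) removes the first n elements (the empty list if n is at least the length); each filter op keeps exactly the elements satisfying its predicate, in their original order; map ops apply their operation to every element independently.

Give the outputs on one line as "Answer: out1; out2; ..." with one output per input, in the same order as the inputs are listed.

Execution, op by op:
  [-44, 33, -22, -32] -> [33, -22, -32, -44] -> [-44, -32, -22, 33] -> [-132, -96, -66, 99] -> [-132, -96, -66] -> [-132, -96]
  [-1, 22, 27, 19, 34, -34, -47, 34, -7] -> [34, 34, 27, 22, 19, -1, -7, -34, -47] -> [-47, -34, -7, -1, 19, 22, 27, 34, 34] -> [-141, -102, -21, -3, 57, 66, 81, 102, 102] -> [-141, -102, -21] -> [-141, -102]
  [-13, -47, -30, -41, -50, -30] -> [-13, -30, -30, -41, -47, -50] -> [-50, -47, -41, -30, -30, -13] -> [-150, -141, -123, -90, -90, -39] -> [-150, -141, -123] -> [-150, -141]
  [28, -5, 35] -> [35, 28, -5] -> [-5, 28, 35] -> [-15, 84, 105] -> [-15, 84, 105] -> [-15, 84]

[-132, -96]; [-141, -102]; [-150, -141]; [-15, 84]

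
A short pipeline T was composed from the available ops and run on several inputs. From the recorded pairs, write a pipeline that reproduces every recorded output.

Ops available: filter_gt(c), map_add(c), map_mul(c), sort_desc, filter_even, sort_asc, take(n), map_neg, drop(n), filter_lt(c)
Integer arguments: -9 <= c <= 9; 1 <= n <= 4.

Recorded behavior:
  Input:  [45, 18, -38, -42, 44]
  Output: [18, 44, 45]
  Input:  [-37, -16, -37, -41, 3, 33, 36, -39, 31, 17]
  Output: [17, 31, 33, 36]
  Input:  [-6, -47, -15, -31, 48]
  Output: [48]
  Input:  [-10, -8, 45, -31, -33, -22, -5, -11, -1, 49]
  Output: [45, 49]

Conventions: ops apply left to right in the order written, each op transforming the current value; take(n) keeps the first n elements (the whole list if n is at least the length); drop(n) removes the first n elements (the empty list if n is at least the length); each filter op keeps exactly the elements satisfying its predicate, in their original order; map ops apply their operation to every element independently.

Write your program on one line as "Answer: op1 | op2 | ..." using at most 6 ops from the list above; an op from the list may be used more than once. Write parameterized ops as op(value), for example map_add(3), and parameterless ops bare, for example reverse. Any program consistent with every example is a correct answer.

sort_asc | filter_gt(-8) | sort_desc | filter_gt(6) | sort_asc

Check, running the answer program on each example:
  [45, 18, -38, -42, 44] -> [-42, -38, 18, 44, 45] -> [18, 44, 45] -> [45, 44, 18] -> [45, 44, 18] -> [18, 44, 45]
  [-37, -16, -37, -41, 3, 33, 36, -39, 31, 17] -> [-41, -39, -37, -37, -16, 3, 17, 31, 33, 36] -> [3, 17, 31, 33, 36] -> [36, 33, 31, 17, 3] -> [36, 33, 31, 17] -> [17, 31, 33, 36]
  [-6, -47, -15, -31, 48] -> [-47, -31, -15, -6, 48] -> [-6, 48] -> [48, -6] -> [48] -> [48]
  [-10, -8, 45, -31, -33, -22, -5, -11, -1, 49] -> [-33, -31, -22, -11, -10, -8, -5, -1, 45, 49] -> [-5, -1, 45, 49] -> [49, 45, -1, -5] -> [49, 45] -> [45, 49]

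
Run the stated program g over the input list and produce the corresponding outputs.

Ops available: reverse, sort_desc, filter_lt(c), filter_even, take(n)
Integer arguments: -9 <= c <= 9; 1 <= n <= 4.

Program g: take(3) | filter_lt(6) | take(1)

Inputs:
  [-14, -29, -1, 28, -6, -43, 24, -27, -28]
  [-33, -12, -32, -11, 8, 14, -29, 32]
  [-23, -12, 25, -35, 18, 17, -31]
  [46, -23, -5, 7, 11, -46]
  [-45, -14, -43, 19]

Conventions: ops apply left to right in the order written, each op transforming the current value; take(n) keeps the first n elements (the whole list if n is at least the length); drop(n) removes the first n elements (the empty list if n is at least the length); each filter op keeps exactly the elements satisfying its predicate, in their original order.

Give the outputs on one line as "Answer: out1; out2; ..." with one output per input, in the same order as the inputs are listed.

Execution, op by op:
  [-14, -29, -1, 28, -6, -43, 24, -27, -28] -> [-14, -29, -1] -> [-14, -29, -1] -> [-14]
  [-33, -12, -32, -11, 8, 14, -29, 32] -> [-33, -12, -32] -> [-33, -12, -32] -> [-33]
  [-23, -12, 25, -35, 18, 17, -31] -> [-23, -12, 25] -> [-23, -12] -> [-23]
  [46, -23, -5, 7, 11, -46] -> [46, -23, -5] -> [-23, -5] -> [-23]
  [-45, -14, -43, 19] -> [-45, -14, -43] -> [-45, -14, -43] -> [-45]

[-14]; [-33]; [-23]; [-23]; [-45]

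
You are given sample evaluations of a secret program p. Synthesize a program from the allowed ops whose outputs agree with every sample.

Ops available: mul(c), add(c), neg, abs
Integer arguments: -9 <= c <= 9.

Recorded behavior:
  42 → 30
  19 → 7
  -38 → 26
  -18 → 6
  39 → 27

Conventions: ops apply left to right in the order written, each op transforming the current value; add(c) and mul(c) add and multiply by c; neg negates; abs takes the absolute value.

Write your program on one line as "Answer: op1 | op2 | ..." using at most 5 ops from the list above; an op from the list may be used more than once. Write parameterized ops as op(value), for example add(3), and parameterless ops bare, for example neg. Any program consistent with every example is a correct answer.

abs | neg | add(3) | abs | add(-9)

Check, running the answer program on each example:
  42 -> 42 -> -42 -> -39 -> 39 -> 30
  19 -> 19 -> -19 -> -16 -> 16 -> 7
  -38 -> 38 -> -38 -> -35 -> 35 -> 26
  -18 -> 18 -> -18 -> -15 -> 15 -> 6
  39 -> 39 -> -39 -> -36 -> 36 -> 27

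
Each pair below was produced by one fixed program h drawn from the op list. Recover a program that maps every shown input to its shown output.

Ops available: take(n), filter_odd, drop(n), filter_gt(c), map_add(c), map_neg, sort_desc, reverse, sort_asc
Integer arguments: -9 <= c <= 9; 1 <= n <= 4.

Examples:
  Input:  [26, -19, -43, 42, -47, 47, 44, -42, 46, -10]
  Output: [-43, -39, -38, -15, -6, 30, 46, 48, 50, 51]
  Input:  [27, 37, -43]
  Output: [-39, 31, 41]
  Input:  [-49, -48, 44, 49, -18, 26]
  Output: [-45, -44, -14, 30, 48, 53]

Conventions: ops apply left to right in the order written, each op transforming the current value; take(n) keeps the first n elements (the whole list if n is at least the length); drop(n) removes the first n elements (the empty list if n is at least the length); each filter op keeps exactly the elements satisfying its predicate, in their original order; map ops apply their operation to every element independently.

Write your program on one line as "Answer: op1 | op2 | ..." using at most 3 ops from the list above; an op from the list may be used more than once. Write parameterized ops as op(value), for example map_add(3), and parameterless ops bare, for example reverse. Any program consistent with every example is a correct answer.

sort_desc | map_add(4) | sort_asc

Check, running the answer program on each example:
  [26, -19, -43, 42, -47, 47, 44, -42, 46, -10] -> [47, 46, 44, 42, 26, -10, -19, -42, -43, -47] -> [51, 50, 48, 46, 30, -6, -15, -38, -39, -43] -> [-43, -39, -38, -15, -6, 30, 46, 48, 50, 51]
  [27, 37, -43] -> [37, 27, -43] -> [41, 31, -39] -> [-39, 31, 41]
  [-49, -48, 44, 49, -18, 26] -> [49, 44, 26, -18, -48, -49] -> [53, 48, 30, -14, -44, -45] -> [-45, -44, -14, 30, 48, 53]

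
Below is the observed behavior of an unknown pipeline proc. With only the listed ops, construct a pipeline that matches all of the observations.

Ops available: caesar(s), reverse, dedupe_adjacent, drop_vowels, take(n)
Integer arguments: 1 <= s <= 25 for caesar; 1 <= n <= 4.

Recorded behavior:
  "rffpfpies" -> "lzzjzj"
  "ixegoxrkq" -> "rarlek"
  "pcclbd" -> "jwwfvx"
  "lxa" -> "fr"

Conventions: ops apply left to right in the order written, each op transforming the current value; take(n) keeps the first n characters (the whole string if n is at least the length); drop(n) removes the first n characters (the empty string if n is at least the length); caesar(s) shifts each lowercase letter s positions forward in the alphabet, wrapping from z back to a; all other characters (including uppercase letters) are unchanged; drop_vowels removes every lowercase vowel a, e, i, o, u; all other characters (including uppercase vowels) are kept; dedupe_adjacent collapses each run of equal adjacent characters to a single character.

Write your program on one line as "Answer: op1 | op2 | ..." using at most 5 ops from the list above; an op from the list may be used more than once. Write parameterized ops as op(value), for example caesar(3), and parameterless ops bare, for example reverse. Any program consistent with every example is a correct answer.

drop_vowels | caesar(22) | drop_vowels | caesar(24)

Check, running the answer program on each example:
  "rffpfpies" -> "rffpfps" -> "nbblblo" -> "nbblbl" -> "lzzjzj"
  "ixegoxrkq" -> "xgxrkq" -> "tctngm" -> "tctngm" -> "rarlek"
  "pcclbd" -> "pcclbd" -> "lyyhxz" -> "lyyhxz" -> "jwwfvx"
  "lxa" -> "lx" -> "ht" -> "ht" -> "fr"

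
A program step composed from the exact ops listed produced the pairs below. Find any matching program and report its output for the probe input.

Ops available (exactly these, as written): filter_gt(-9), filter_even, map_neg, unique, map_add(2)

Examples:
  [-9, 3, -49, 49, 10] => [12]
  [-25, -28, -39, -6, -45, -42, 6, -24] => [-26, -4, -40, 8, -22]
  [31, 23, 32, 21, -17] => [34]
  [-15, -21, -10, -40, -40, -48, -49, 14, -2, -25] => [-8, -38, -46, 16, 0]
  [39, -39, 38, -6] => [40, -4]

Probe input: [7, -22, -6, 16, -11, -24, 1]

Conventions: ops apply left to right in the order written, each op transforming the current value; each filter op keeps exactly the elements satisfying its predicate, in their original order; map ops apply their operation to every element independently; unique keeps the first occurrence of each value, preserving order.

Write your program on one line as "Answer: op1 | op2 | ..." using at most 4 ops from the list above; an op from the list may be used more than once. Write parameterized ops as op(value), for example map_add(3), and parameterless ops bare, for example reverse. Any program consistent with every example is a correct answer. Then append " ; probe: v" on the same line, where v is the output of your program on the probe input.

unique | filter_even | map_add(2) ; probe: [-20, -4, 18, -22]

Check, running the answer program on each example:
  [-9, 3, -49, 49, 10] -> [-9, 3, -49, 49, 10] -> [10] -> [12]
  [-25, -28, -39, -6, -45, -42, 6, -24] -> [-25, -28, -39, -6, -45, -42, 6, -24] -> [-28, -6, -42, 6, -24] -> [-26, -4, -40, 8, -22]
  [31, 23, 32, 21, -17] -> [31, 23, 32, 21, -17] -> [32] -> [34]
  [-15, -21, -10, -40, -40, -48, -49, 14, -2, -25] -> [-15, -21, -10, -40, -48, -49, 14, -2, -25] -> [-10, -40, -48, 14, -2] -> [-8, -38, -46, 16, 0]
  [39, -39, 38, -6] -> [39, -39, 38, -6] -> [38, -6] -> [40, -4]
  probe: [7, -22, -6, 16, -11, -24, 1] -> [7, -22, -6, 16, -11, -24, 1] -> [-22, -6, 16, -24] -> [-20, -4, 18, -22]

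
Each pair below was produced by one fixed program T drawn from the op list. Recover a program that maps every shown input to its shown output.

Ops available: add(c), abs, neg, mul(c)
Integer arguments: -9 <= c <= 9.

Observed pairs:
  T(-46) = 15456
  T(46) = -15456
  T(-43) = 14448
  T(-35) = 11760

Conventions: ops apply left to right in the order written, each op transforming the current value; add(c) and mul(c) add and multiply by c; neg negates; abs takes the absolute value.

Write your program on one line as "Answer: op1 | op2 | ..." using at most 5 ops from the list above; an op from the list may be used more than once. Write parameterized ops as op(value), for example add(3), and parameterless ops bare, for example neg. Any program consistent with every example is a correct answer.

mul(-6) | mul(-7) | neg | mul(8)

Check, running the answer program on each example:
  -46 -> 276 -> -1932 -> 1932 -> 15456
  46 -> -276 -> 1932 -> -1932 -> -15456
  -43 -> 258 -> -1806 -> 1806 -> 14448
  -35 -> 210 -> -1470 -> 1470 -> 11760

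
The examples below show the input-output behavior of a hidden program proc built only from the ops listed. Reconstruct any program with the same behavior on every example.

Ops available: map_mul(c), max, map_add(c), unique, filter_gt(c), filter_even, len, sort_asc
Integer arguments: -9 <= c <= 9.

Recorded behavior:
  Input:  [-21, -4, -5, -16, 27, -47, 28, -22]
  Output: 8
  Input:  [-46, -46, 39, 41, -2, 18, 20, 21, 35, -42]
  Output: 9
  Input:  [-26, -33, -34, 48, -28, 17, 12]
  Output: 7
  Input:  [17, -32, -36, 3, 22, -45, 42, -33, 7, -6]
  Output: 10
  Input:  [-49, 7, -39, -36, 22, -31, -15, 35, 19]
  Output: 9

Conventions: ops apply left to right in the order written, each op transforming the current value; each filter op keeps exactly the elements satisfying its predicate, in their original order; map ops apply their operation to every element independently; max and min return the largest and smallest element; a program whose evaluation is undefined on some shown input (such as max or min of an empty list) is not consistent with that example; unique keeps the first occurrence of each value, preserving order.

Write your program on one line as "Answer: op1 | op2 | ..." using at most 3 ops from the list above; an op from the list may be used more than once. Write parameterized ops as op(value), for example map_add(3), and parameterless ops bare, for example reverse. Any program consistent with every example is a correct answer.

unique | len

Check, running the answer program on each example:
  [-21, -4, -5, -16, 27, -47, 28, -22] -> [-21, -4, -5, -16, 27, -47, 28, -22] -> 8
  [-46, -46, 39, 41, -2, 18, 20, 21, 35, -42] -> [-46, 39, 41, -2, 18, 20, 21, 35, -42] -> 9
  [-26, -33, -34, 48, -28, 17, 12] -> [-26, -33, -34, 48, -28, 17, 12] -> 7
  [17, -32, -36, 3, 22, -45, 42, -33, 7, -6] -> [17, -32, -36, 3, 22, -45, 42, -33, 7, -6] -> 10
  [-49, 7, -39, -36, 22, -31, -15, 35, 19] -> [-49, 7, -39, -36, 22, -31, -15, 35, 19] -> 9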